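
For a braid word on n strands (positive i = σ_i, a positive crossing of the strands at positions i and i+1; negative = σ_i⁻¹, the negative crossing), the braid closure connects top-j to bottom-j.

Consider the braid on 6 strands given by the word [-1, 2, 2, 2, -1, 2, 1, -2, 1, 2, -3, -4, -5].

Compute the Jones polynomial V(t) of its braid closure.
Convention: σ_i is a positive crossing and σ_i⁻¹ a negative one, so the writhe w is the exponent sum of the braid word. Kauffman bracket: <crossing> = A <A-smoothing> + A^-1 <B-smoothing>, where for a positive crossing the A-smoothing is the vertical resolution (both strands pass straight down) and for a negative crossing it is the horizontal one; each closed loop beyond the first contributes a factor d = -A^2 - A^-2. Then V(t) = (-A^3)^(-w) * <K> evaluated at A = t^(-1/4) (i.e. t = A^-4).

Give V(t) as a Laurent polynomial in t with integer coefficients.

The presented braid s1^-1 s2 s2 s2 s1^-1 s2 s1 s2^-1 s1 s2 s3^-1 s4^-1 s5^-1 on 6 strands reduces by inverse Markov moves (closure unchanged at each step):
  Destabilize: the word has the form β·s5^-1 where s5^-1 occurs only as the final letter (β ∈ B_5); drop it and the last strand → 5 strands.
  Destabilize: the word has the form β·s4^-1 where s4^-1 occurs only as the final letter (β ∈ B_4); drop it and the last strand → 4 strands.
  Destabilize: the word has the form β·s3^-1 where s3^-1 occurs only as the final letter (β ∈ B_3); drop it and the last strand → 3 strands.
Reduced to β = s1^-1 s2 s2 s2 s1^-1 s2 s1 s2^-1 s1 s2 on 3 strands, 10 crossings.
Compute on β:
Braid: s1^-1 s2 s2 s2 s1^-1 s2 s1 s2^-1 s1 s2 on 3 strands, 10 crossings.
Writhe w = (#positive) - (#negative) = 7 - 3 = 4.
Computing the Kauffman bracket via state sum. There are 2^10 = 1024 states.
Smooth each crossing (0=||, 1=⌣⌢); contribution A^(Σ sign_k(1-2s_k)) * d^(L-1).
Tabulate the states by total A-exponent and number of loops L (A-exp: L × count):
  A^10: L=2 ×1
  A^8: L=1 ×5, L=3 ×5
  A^6: L=2 ×39, L=4 ×6
  A^4: L=1 ×34, L=3 ×85, L=5 ×1
  A^2: L=2 ×138, L=4 ×72
  A^0: L=1 ×48, L=3 ×167, L=5 ×37
  A^-2: L=2 ×91, L=4 ×109, L=6 ×10
  A^-4: L=3 ×82, L=5 ×37, L=7 ×1
  A^-6: L=4 ×40, L=6 ×5
  A^-8: L=5 ×10
  A^-10: L=6 ×1
Each group contributes A^e * Σ count * d^(L-1):
Powers of d = -A^2 - A^-2: d^2 = A^4 + 2 + A^-4; d^3 = -A^6 - 3*A^2 - 3*A^-2 - A^-6; d^4 = A^8 + 4*A^4 + 6 + 4*A^-4 + A^-8; d^5 = -A^10 - 5*A^6 - 10*A^2 - 10*A^-2 - 5*A^-6 - A^-10; d^6 = A^12 + 6*A^8 + 15*A^4 + 20 + 15*A^-4 + 6*A^-8 + A^-12.
  A^10 * (d) = -A^12 - A^8
  A^8 * (5 + 5*d^2) = 5*A^12 + 15*A^8 + 5*A^4
  A^6 * (39*d + 6*d^3) = -6*A^12 - 57*A^8 - 57*A^4 - 6
  A^4 * (34 + 85*d^2 + d^4) = A^12 + 89*A^8 + 210*A^4 + 89 + A^-4
  A^2 * (138*d + 72*d^3) = -72*A^8 - 354*A^4 - 354 - 72*A^-4
  A^0 * (48 + 167*d^2 + 37*d^4) = 37*A^8 + 315*A^4 + 604 + 315*A^-4 + 37*A^-8
  A^-2 * (91*d + 109*d^3 + 10*d^5) = -10*A^8 - 159*A^4 - 518 - 518*A^-4 - 159*A^-8 - 10*A^-12
  A^-4 * (82*d^2 + 37*d^4 + d^6) = A^8 + 43*A^4 + 245 + 406*A^-4 + 245*A^-8 + 43*A^-12 + A^-16
  A^-6 * (40*d^3 + 5*d^5) = -5*A^4 - 65 - 170*A^-4 - 170*A^-8 - 65*A^-12 - 5*A^-16
  A^-8 * (10*d^4) = 10 + 40*A^-4 + 60*A^-8 + 40*A^-12 + 10*A^-16
  A^-10 * (d^5) = -1 - 5*A^-4 - 10*A^-8 - 10*A^-12 - 5*A^-16 - A^-20
Summing the groups: <K> = -A^12 + 2*A^8 - 2*A^4 + 4 - 3*A^-4 + 3*A^-8 - 2*A^-12 + A^-16 - A^-20
Normalise by the writhe: (-A^3)^(-w) = (-A^3)^(-4) = A^-12, so f(A) = A^-12 * <K> = -1 + 2*A^-4 - 2*A^-8 + 4*A^-12 - 3*A^-16 + 3*A^-20 - 2*A^-24 + A^-28 - A^-32.
Substitute A = t^(-1/4), i.e. A^e → t^(-e/4): V(t) = -t^8 + t^7 - 2*t^6 + 3*t^5 - 3*t^4 + 4*t^3 - 2*t^2 + 2*t - 1

Answer: -t^8 + t^7 - 2*t^6 + 3*t^5 - 3*t^4 + 4*t^3 - 2*t^2 + 2*t - 1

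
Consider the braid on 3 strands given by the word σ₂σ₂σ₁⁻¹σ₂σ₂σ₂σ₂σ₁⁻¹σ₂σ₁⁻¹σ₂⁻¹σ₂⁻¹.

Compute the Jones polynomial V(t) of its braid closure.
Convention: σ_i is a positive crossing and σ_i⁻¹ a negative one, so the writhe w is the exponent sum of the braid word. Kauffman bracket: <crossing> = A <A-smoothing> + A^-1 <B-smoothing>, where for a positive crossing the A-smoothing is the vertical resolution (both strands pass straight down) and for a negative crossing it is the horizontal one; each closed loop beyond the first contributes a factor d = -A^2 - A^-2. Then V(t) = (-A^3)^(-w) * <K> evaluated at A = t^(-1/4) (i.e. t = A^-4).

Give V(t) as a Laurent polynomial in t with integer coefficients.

-t^6 + 2*t^5 - 3*t^4 + 4*t^3 - 4*t^2 + 4*t - 2 + 2*t^-1 - t^-2

Derivation:
The presented braid s2 s2 s1^-1 s2 s2 s2 s2 s1^-1 s2 s1^-1 s2^-1 s2^-1 on 3 strands reduces by inverse Markov moves (closure unchanged at each step):
  Deconjugate: the word is γ·β·γ⁻¹ with γ = s2 s2 (prefix) and γ⁻¹ = s2^-1 s2^-1 (suffix); strip both.
Reduced to β = s1^-1 s2 s2 s2 s2 s1^-1 s2 s1^-1 on 3 strands, 8 crossings.
Compute on β:
Braid: s1^-1 s2 s2 s2 s2 s1^-1 s2 s1^-1 on 3 strands, 8 crossings.
Writhe w = (#positive) - (#negative) = 5 - 3 = 2.
Enumerate smoothing states for the bracket polynomial. There are 2^8 = 256 states.
Each crossing splits two ways (0=vertical, 1=horizontal). The state's weight is A^(#A-smoothings - #B-smoothings) * d^(loops - 1).
Tabulate the states by total A-exponent and number of loops L (A-exp: L × count):
  A^8: L=4 ×1
  A^6: L=3 ×8
  A^4: L=2 ×22, L=4 ×6
  A^2: L=1 ×23, L=3 ×29, L=5 ×4
  A^0: L=2 ×47, L=4 ×22, L=6 ×1
  A^-2: L=3 ×48, L=5 ×8
  A^-4: L=4 ×27, L=6 ×1
  A^-6: L=5 ×8
  A^-8: L=6 ×1
Each group contributes A^e * Σ count * d^(L-1):
Powers of d = -A^2 - A^-2: d^2 = A^4 + 2 + A^-4; d^3 = -A^6 - 3*A^2 - 3*A^-2 - A^-6; d^4 = A^8 + 4*A^4 + 6 + 4*A^-4 + A^-8; d^5 = -A^10 - 5*A^6 - 10*A^2 - 10*A^-2 - 5*A^-6 - A^-10.
  A^8 * (d^3) = -A^14 - 3*A^10 - 3*A^6 - A^2
  A^6 * (8*d^2) = 8*A^10 + 16*A^6 + 8*A^2
  A^4 * (22*d + 6*d^3) = -6*A^10 - 40*A^6 - 40*A^2 - 6*A^-2
  A^2 * (23 + 29*d^2 + 4*d^4) = 4*A^10 + 45*A^6 + 105*A^2 + 45*A^-2 + 4*A^-6
  A^0 * (47*d + 22*d^3 + d^5) = -A^10 - 27*A^6 - 123*A^2 - 123*A^-2 - 27*A^-6 - A^-10
  A^-2 * (48*d^2 + 8*d^4) = 8*A^6 + 80*A^2 + 144*A^-2 + 80*A^-6 + 8*A^-10
  A^-4 * (27*d^3 + d^5) = -A^6 - 32*A^2 - 91*A^-2 - 91*A^-6 - 32*A^-10 - A^-14
  A^-6 * (8*d^4) = 8*A^2 + 32*A^-2 + 48*A^-6 + 32*A^-10 + 8*A^-14
  A^-8 * (d^5) = -A^2 - 5*A^-2 - 10*A^-6 - 10*A^-10 - 5*A^-14 - A^-18
Summing the groups: <K> = -A^14 + 2*A^10 - 2*A^6 + 4*A^2 - 4*A^-2 + 4*A^-6 - 3*A^-10 + 2*A^-14 - A^-18
Normalise by the writhe: (-A^3)^(-w) = (-A^3)^(-2) = A^-6, so f(A) = A^-6 * <K> = -A^8 + 2*A^4 - 2 + 4*A^-4 - 4*A^-8 + 4*A^-12 - 3*A^-16 + 2*A^-20 - A^-24.
Substitute A = t^(-1/4), i.e. A^e → t^(-e/4): V(t) = -t^6 + 2*t^5 - 3*t^4 + 4*t^3 - 4*t^2 + 4*t - 2 + 2*t^-1 - t^-2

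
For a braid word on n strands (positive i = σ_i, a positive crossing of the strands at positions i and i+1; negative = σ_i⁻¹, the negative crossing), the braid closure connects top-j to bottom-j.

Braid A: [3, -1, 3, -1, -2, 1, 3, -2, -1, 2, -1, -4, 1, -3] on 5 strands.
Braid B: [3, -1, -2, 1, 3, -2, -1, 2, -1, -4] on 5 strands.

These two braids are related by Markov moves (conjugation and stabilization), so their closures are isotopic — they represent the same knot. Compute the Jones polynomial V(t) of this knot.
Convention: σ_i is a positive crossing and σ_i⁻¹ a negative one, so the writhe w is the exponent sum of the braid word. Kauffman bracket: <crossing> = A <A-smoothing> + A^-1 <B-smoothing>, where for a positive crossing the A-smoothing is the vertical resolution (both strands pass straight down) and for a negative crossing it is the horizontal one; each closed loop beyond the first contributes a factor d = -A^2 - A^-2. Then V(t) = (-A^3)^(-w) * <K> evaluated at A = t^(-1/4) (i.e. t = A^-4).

Markov-equivalent braids have isotopic closures, hence identical knot invariants. Strip the Markov moves from each word to reach a common short braid β, then compute V(t) once on β.
Braid A: s3 s1^-1 s3 s1^-1 s2^-1 s1 s3 s2^-1 s1^-1 s2 s1^-1 s4^-1 s1 s3^-1 on 5 strands reduces by inverse Markov moves (closure unchanged at each step):
  Deconjugate: the word is γ·β·γ⁻¹ with γ = s3 s1^-1 (prefix) and γ⁻¹ = s1 s3^-1 (suffix); strip both.
  Destabilize: the word has the form β·s4^-1 where s4^-1 occurs only as the final letter (β ∈ B_4); drop it and the last strand → 4 strands.
Reduced to β = s3 s1^-1 s2^-1 s1 s3 s2^-1 s1^-1 s2 s1^-1 on 4 strands, 9 crossings.
Braid B: s3 s1^-1 s2^-1 s1 s3 s2^-1 s1^-1 s2 s1^-1 s4^-1 on 5 strands reduces by inverse Markov moves (closure unchanged at each step):
  Destabilize: the word has the form β·s4^-1 where s4^-1 occurs only as the final letter (β ∈ B_4); drop it and the last strand → 4 strands.
Reduced to β = s3 s1^-1 s2^-1 s1 s3 s2^-1 s1^-1 s2 s1^-1 on 4 strands, 9 crossings.
Both give the same β = s3 s1^-1 s2^-1 s1 s3 s2^-1 s1^-1 s2 s1^-1 on 4 strands, so one state sum suffices:
Braid: s3 s1^-1 s2^-1 s1 s3 s2^-1 s1^-1 s2 s1^-1 on 4 strands, 9 crossings.
Writhe w = (#positive) - (#negative) = 4 - 5 = -1.
State-sum expansion of <K>. There are 2^9 = 512 states.
For each crossing: s=0 is the vertical smoothing, s=1 horizontal. Crossing k contributes A^(sign_k * (1 - 2*s_k)); loop factor d = -A^2 - A^-2.
Tabulate the states by total A-exponent and number of loops L (A-exp: L × count):
  A^9: L=5 ×1
  A^7: L=4 ×9
  A^5: L=3 ×32, L=5 ×4
  A^3: L=2 ×53, L=4 ×30, L=6 ×1
  A^1: L=1 ×35, L=3 ×80, L=5 ×11
  A^-1: L=2 ×86, L=4 ×39, L=6 ×1
  A^-3: L=1 ×21, L=3 ×58, L=5 ×5
  A^-5: L=2 ×26, L=4 ×10
  A^-7: L=1 ×3, L=3 ×6
  A^-9: L=2 ×1
Each group contributes A^e * Σ count * d^(L-1):
Powers of d = -A^2 - A^-2: d^2 = A^4 + 2 + A^-4; d^3 = -A^6 - 3*A^2 - 3*A^-2 - A^-6; d^4 = A^8 + 4*A^4 + 6 + 4*A^-4 + A^-8; d^5 = -A^10 - 5*A^6 - 10*A^2 - 10*A^-2 - 5*A^-6 - A^-10.
  A^9 * (d^4) = A^17 + 4*A^13 + 6*A^9 + 4*A^5 + A
  A^7 * (9*d^3) = -9*A^13 - 27*A^9 - 27*A^5 - 9*A
  A^5 * (32*d^2 + 4*d^4) = 4*A^13 + 48*A^9 + 88*A^5 + 48*A + 4*A^-3
  A^3 * (53*d + 30*d^3 + d^5) = -A^13 - 35*A^9 - 153*A^5 - 153*A - 35*A^-3 - A^-7
  A^1 * (35 + 80*d^2 + 11*d^4) = 11*A^9 + 124*A^5 + 261*A + 124*A^-3 + 11*A^-7
  A^-1 * (86*d + 39*d^3 + d^5) = -A^9 - 44*A^5 - 213*A - 213*A^-3 - 44*A^-7 - A^-11
  A^-3 * (21 + 58*d^2 + 5*d^4) = 5*A^5 + 78*A + 167*A^-3 + 78*A^-7 + 5*A^-11
  A^-5 * (26*d + 10*d^3) = -10*A - 56*A^-3 - 56*A^-7 - 10*A^-11
  A^-7 * (3 + 6*d^2) = 6*A^-3 + 15*A^-7 + 6*A^-11
  A^-9 * (d) = -A^-7 - A^-11
Summing the groups: <K> = A^17 - 2*A^13 + 2*A^9 - 3*A^5 + 3*A - 3*A^-3 + 2*A^-7 - A^-11
Normalise by the writhe: (-A^3)^(-w) = (-A^3)^(1) = -A^3, so f(A) = -A^3 * <K> = -A^20 + 2*A^16 - 2*A^12 + 3*A^8 - 3*A^4 + 3 - 2*A^-4 + A^-8.
Substitute A = t^(-1/4), i.e. A^e → t^(-e/4): V(t) = t^2 - 2*t + 3 - 3*t^-1 + 3*t^-2 - 2*t^-3 + 2*t^-4 - t^-5

Answer: t^2 - 2*t + 3 - 3*t^-1 + 3*t^-2 - 2*t^-3 + 2*t^-4 - t^-5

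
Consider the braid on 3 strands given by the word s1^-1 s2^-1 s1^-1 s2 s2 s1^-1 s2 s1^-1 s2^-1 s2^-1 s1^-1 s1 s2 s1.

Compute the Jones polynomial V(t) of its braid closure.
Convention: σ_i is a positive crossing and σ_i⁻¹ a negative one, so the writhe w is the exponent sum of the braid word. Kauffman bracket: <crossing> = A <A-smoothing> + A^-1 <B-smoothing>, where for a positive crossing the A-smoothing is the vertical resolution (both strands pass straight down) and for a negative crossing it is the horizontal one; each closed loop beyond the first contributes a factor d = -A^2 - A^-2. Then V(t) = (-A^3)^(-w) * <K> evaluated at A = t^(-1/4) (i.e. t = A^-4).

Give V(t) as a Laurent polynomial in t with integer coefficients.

The presented braid s1^-1 s2^-1 s1^-1 s2 s2 s1^-1 s2 s1^-1 s2^-1 s2^-1 s1^-1 s1 s2 s1 on 3 strands reduces by inverse Markov moves (closure unchanged at each step):
  Deconjugate: the word is γ·β·γ⁻¹ with γ = s1^-1 s2^-1 (prefix) and γ⁻¹ = s2 s1 (suffix); strip both.
  Deconjugate: the word is γ·β·γ⁻¹ with γ = s1^-1 (prefix) and γ⁻¹ = s1 (suffix); strip both.
Reduced to β = s2 s2 s1^-1 s2 s1^-1 s2^-1 s2^-1 s1^-1 on 3 strands, 8 crossings.
Compute on β:
Braid: s2 s2 s1^-1 s2 s1^-1 s2^-1 s2^-1 s1^-1 on 3 strands, 8 crossings.
Writhe w = (#positive) - (#negative) = 3 - 5 = -2.
State-sum expansion of <K>. There are 2^8 = 256 states.
Each crossing splits two ways (0=vertical, 1=horizontal). The state's weight is A^(#A-smoothings - #B-smoothings) * d^(loops - 1).
Tabulate the states by total A-exponent and number of loops L (A-exp: L × count):
  A^8: L=4 ×1
  A^6: L=3 ×8
  A^4: L=2 ×23, L=4 ×5
  A^2: L=1 ×22, L=3 ×33, L=5 ×1
  A^0: L=2 ×52, L=4 ×18
  A^-2: L=1 ×13, L=3 ×37, L=5 ×6
  A^-4: L=2 ×14, L=4 ×13, L=6 ×1
  A^-6: L=3 ×6, L=5 ×2
  A^-8: L=4 ×1
Each group contributes A^e * Σ count * d^(L-1):
Powers of d = -A^2 - A^-2: d^2 = A^4 + 2 + A^-4; d^3 = -A^6 - 3*A^2 - 3*A^-2 - A^-6; d^4 = A^8 + 4*A^4 + 6 + 4*A^-4 + A^-8; d^5 = -A^10 - 5*A^6 - 10*A^2 - 10*A^-2 - 5*A^-6 - A^-10.
  A^8 * (d^3) = -A^14 - 3*A^10 - 3*A^6 - A^2
  A^6 * (8*d^2) = 8*A^10 + 16*A^6 + 8*A^2
  A^4 * (23*d + 5*d^3) = -5*A^10 - 38*A^6 - 38*A^2 - 5*A^-2
  A^2 * (22 + 33*d^2 + d^4) = A^10 + 37*A^6 + 94*A^2 + 37*A^-2 + A^-6
  A^0 * (52*d + 18*d^3) = -18*A^6 - 106*A^2 - 106*A^-2 - 18*A^-6
  A^-2 * (13 + 37*d^2 + 6*d^4) = 6*A^6 + 61*A^2 + 123*A^-2 + 61*A^-6 + 6*A^-10
  A^-4 * (14*d + 13*d^3 + d^5) = -A^6 - 18*A^2 - 63*A^-2 - 63*A^-6 - 18*A^-10 - A^-14
  A^-6 * (6*d^2 + 2*d^4) = 2*A^2 + 14*A^-2 + 24*A^-6 + 14*A^-10 + 2*A^-14
  A^-8 * (d^3) = -A^-2 - 3*A^-6 - 3*A^-10 - A^-14
Summing the groups: <K> = -A^14 + A^10 - A^6 + 2*A^2 - A^-2 + 2*A^-6 - A^-10
Normalise by the writhe: (-A^3)^(-w) = (-A^3)^(2) = A^6, so f(A) = A^6 * <K> = -A^20 + A^16 - A^12 + 2*A^8 - A^4 + 2 - A^-4.
Substitute A = t^(-1/4), i.e. A^e → t^(-e/4): V(t) = -t + 2 - t^-1 + 2*t^-2 - t^-3 + t^-4 - t^-5

Answer: -t + 2 - t^-1 + 2*t^-2 - t^-3 + t^-4 - t^-5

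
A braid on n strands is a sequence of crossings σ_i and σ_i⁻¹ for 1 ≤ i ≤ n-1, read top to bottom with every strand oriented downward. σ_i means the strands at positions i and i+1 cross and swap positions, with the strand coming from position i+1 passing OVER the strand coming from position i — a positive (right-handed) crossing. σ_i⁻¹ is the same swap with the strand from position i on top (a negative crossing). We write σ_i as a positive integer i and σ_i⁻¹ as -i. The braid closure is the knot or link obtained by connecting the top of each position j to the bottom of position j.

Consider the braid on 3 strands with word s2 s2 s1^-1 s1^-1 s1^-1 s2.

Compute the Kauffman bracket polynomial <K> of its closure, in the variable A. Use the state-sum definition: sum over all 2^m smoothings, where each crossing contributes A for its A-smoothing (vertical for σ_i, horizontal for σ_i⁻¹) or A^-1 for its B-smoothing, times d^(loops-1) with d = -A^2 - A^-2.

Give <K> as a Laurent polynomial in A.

-A^12 + A^8 - A^4 + 3 - A^-4 + A^-8 - A^-12

Derivation:
Braid: s2 s2 s1^-1 s1^-1 s1^-1 s2 on 3 strands, 6 crossings.
Writhe w = (#positive) - (#negative) = 3 - 3 = 0.
Computing the Kauffman bracket via state sum. There are 2^6 = 64 states.
Each crossing splits two ways (0=vertical, 1=horizontal). The state's weight is A^(#A-smoothings - #B-smoothings) * d^(loops - 1).
Tabulate the states by total A-exponent and number of loops L (A-exp: L × count):
  A^6: L=4 ×1
  A^4: L=3 ×6
  A^2: L=2 ×12, L=4 ×3
  A^0: L=1 ×9, L=3 ×10, L=5 ×1
  A^-2: L=2 ×12, L=4 ×3
  A^-4: L=3 ×6
  A^-6: L=4 ×1
Each group contributes A^e * Σ count * d^(L-1):
Powers of d = -A^2 - A^-2: d^2 = A^4 + 2 + A^-4; d^3 = -A^6 - 3*A^2 - 3*A^-2 - A^-6; d^4 = A^8 + 4*A^4 + 6 + 4*A^-4 + A^-8.
  A^6 * (d^3) = -A^12 - 3*A^8 - 3*A^4 - 1
  A^4 * (6*d^2) = 6*A^8 + 12*A^4 + 6
  A^2 * (12*d + 3*d^3) = -3*A^8 - 21*A^4 - 21 - 3*A^-4
  A^0 * (9 + 10*d^2 + d^4) = A^8 + 14*A^4 + 35 + 14*A^-4 + A^-8
  A^-2 * (12*d + 3*d^3) = -3*A^4 - 21 - 21*A^-4 - 3*A^-8
  A^-4 * (6*d^2) = 6 + 12*A^-4 + 6*A^-8
  A^-6 * (d^3) = -1 - 3*A^-4 - 3*A^-8 - A^-12
Summing the groups: <K> = -A^12 + A^8 - A^4 + 3 - A^-4 + A^-8 - A^-12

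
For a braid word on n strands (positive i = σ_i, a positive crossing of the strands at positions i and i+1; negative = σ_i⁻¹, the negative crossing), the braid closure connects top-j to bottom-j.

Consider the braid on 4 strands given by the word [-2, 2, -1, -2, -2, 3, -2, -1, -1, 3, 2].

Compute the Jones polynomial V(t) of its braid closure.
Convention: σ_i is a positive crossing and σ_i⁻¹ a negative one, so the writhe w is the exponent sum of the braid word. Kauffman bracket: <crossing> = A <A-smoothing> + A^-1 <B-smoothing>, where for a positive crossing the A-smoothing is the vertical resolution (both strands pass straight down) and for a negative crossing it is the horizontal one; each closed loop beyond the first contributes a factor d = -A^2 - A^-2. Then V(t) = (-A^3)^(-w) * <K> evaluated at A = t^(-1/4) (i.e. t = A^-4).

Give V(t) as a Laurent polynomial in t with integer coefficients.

The presented braid s2^-1 s2 s1^-1 s2^-1 s2^-1 s3 s2^-1 s1^-1 s1^-1 s3 s2 on 4 strands reduces by inverse Markov moves (closure unchanged at each step):
  Deconjugate: the word is γ·β·γ⁻¹ with γ = s2^-1 (prefix) and γ⁻¹ = s2 (suffix); strip both.
Reduced to β = s2 s1^-1 s2^-1 s2^-1 s3 s2^-1 s1^-1 s1^-1 s3 on 4 strands, 9 crossings.
Compute on β:
Braid: s2 s1^-1 s2^-1 s2^-1 s3 s2^-1 s1^-1 s1^-1 s3 on 4 strands, 9 crossings.
Writhe w = (#positive) - (#negative) = 3 - 6 = -3.
State-sum expansion of <K>. There are 2^9 = 512 states.
For each crossing: s=0 is the vertical smoothing, s=1 horizontal. Crossing k contributes A^(sign_k * (1 - 2*s_k)); loop factor d = -A^2 - A^-2.
Tabulate the states by total A-exponent and number of loops L (A-exp: L × count):
  A^9: L=6 ×1
  A^7: L=5 ×9
  A^5: L=4 ×35, L=6 ×1
  A^3: L=3 ×73, L=5 ×11
  A^1: L=2 ×82, L=4 ×43, L=6 ×1
  A^-1: L=1 ×40, L=3 ×79, L=5 ×7
  A^-3: L=2 ×63, L=4 ×21
  A^-5: L=1 ×9, L=3 ×26, L=5 ×1
  A^-7: L=2 ×6, L=4 ×3
  A^-9: L=3 ×1
Each group contributes A^e * Σ count * d^(L-1):
Powers of d = -A^2 - A^-2: d^2 = A^4 + 2 + A^-4; d^3 = -A^6 - 3*A^2 - 3*A^-2 - A^-6; d^4 = A^8 + 4*A^4 + 6 + 4*A^-4 + A^-8; d^5 = -A^10 - 5*A^6 - 10*A^2 - 10*A^-2 - 5*A^-6 - A^-10.
  A^9 * (d^5) = -A^19 - 5*A^15 - 10*A^11 - 10*A^7 - 5*A^3 - A^-1
  A^7 * (9*d^4) = 9*A^15 + 36*A^11 + 54*A^7 + 36*A^3 + 9*A^-1
  A^5 * (35*d^3 + d^5) = -A^15 - 40*A^11 - 115*A^7 - 115*A^3 - 40*A^-1 - A^-5
  A^3 * (73*d^2 + 11*d^4) = 11*A^11 + 117*A^7 + 212*A^3 + 117*A^-1 + 11*A^-5
  A^1 * (82*d + 43*d^3 + d^5) = -A^11 - 48*A^7 - 221*A^3 - 221*A^-1 - 48*A^-5 - A^-9
  A^-1 * (40 + 79*d^2 + 7*d^4) = 7*A^7 + 107*A^3 + 240*A^-1 + 107*A^-5 + 7*A^-9
  A^-3 * (63*d + 21*d^3) = -21*A^3 - 126*A^-1 - 126*A^-5 - 21*A^-9
  A^-5 * (9 + 26*d^2 + d^4) = A^3 + 30*A^-1 + 67*A^-5 + 30*A^-9 + A^-13
  A^-7 * (6*d + 3*d^3) = -3*A^-1 - 15*A^-5 - 15*A^-9 - 3*A^-13
  A^-9 * (d^2) = A^-5 + 2*A^-9 + A^-13
Summing the groups: <K> = -A^19 + 3*A^15 - 4*A^11 + 5*A^7 - 6*A^3 + 5*A^-1 - 4*A^-5 + 2*A^-9 - A^-13
Normalise by the writhe: (-A^3)^(-w) = (-A^3)^(3) = -A^9, so f(A) = -A^9 * <K> = A^28 - 3*A^24 + 4*A^20 - 5*A^16 + 6*A^12 - 5*A^8 + 4*A^4 - 2 + A^-4.
Substitute A = t^(-1/4), i.e. A^e → t^(-e/4): V(t) = t - 2 + 4*t^-1 - 5*t^-2 + 6*t^-3 - 5*t^-4 + 4*t^-5 - 3*t^-6 + t^-7

Answer: t - 2 + 4*t^-1 - 5*t^-2 + 6*t^-3 - 5*t^-4 + 4*t^-5 - 3*t^-6 + t^-7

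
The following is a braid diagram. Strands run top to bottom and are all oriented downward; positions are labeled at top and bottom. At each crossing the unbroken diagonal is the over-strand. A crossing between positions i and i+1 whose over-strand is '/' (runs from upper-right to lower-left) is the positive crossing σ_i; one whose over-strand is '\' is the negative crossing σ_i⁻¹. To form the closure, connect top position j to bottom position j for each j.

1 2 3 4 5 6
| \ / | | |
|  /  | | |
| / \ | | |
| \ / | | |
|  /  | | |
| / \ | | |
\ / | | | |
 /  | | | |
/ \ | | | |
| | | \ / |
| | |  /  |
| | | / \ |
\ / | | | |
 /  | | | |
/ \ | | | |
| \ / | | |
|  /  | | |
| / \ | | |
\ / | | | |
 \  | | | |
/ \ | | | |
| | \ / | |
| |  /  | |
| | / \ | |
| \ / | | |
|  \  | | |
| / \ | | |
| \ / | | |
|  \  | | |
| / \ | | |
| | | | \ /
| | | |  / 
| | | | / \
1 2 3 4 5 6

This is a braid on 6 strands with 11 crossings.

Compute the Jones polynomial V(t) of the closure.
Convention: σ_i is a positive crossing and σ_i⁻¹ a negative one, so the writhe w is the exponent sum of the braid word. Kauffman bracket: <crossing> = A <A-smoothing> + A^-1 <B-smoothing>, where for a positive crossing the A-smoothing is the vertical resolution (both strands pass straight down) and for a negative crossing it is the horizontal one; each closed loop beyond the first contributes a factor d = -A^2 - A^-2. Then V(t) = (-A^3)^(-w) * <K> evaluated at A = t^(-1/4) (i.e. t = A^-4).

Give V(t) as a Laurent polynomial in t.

Reading the diagram top to bottom ('/'-over between positions i,i+1 = s_i, '\'-over = s_i^-1): braid word = s2 s2 s1 s4 s1 s2 s1^-1 s3 s2^-1 s2^-1 s5.
The presented braid s2 s2 s1 s4 s1 s2 s1^-1 s3 s2^-1 s2^-1 s5 on 6 strands reduces by inverse Markov moves (closure unchanged at each step):
  Destabilize: the word has the form β·s5 where s5 occurs only as the final letter (β ∈ B_5); drop it and the last strand → 5 strands.
  Deconjugate: the word is γ·β·γ⁻¹ with γ = s2 s2 (prefix) and γ⁻¹ = s2^-1 s2^-1 (suffix); strip both.
Reduced to β = s1 s4 s1 s2 s1^-1 s3 on 5 strands, 6 crossings.
Compute on β:
Braid: s1 s4 s1 s2 s1^-1 s3 on 5 strands, 6 crossings.
Writhe w = (#positive) - (#negative) = 5 - 1 = 4.
Computing the Kauffman bracket via state sum. There are 2^6 = 64 states.
Smooth each crossing (0=||, 1=⌣⌢); contribution A^(Σ sign_k(1-2s_k)) * d^(L-1).
Tabulate the states by total A-exponent and number of loops L (A-exp: L × count):
  A^6: L=4 ×1
  A^4: L=3 ×3, L=5 ×3
  A^2: L=2 ×3, L=4 ×11, L=6 ×1
  A^0: L=1 ×1, L=3 ×15, L=5 ×4
  A^-2: L=2 ×9, L=4 ×6
  A^-4: L=1 ×2, L=3 ×4
  A^-6: L=2 ×1
Each group contributes A^e * Σ count * d^(L-1):
Powers of d = -A^2 - A^-2: d^2 = A^4 + 2 + A^-4; d^3 = -A^6 - 3*A^2 - 3*A^-2 - A^-6; d^4 = A^8 + 4*A^4 + 6 + 4*A^-4 + A^-8; d^5 = -A^10 - 5*A^6 - 10*A^2 - 10*A^-2 - 5*A^-6 - A^-10.
  A^6 * (d^3) = -A^12 - 3*A^8 - 3*A^4 - 1
  A^4 * (3*d^2 + 3*d^4) = 3*A^12 + 15*A^8 + 24*A^4 + 15 + 3*A^-4
  A^2 * (3*d + 11*d^3 + d^5) = -A^12 - 16*A^8 - 46*A^4 - 46 - 16*A^-4 - A^-8
  A^0 * (1 + 15*d^2 + 4*d^4) = 4*A^8 + 31*A^4 + 55 + 31*A^-4 + 4*A^-8
  A^-2 * (9*d + 6*d^3) = -6*A^4 - 27 - 27*A^-4 - 6*A^-8
  A^-4 * (2 + 4*d^2) = 4 + 10*A^-4 + 4*A^-8
  A^-6 * (d) = -A^-4 - A^-8
Summing the groups: <K> = A^12
Normalise by the writhe: (-A^3)^(-w) = (-A^3)^(-4) = A^-12, so f(A) = A^-12 * <K> = 1.
Substitute A = t^(-1/4), i.e. A^e → t^(-e/4): V(t) = 1

Answer: 1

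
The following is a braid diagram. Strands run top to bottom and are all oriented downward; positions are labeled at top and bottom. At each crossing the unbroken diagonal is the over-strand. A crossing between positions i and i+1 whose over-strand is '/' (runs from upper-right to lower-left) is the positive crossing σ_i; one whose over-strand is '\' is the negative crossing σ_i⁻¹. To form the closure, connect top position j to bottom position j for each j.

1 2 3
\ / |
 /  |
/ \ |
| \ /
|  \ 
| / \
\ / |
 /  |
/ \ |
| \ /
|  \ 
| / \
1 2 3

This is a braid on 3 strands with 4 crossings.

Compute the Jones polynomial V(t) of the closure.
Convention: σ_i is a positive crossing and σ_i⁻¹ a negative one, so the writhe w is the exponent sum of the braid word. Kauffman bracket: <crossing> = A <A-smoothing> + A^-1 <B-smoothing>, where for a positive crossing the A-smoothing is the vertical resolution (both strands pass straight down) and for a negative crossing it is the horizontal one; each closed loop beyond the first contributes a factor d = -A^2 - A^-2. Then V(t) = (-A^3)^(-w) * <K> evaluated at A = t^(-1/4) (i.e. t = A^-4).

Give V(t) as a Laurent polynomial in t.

Reading the diagram top to bottom ('/'-over between positions i,i+1 = s_i, '\'-over = s_i^-1): braid word = s1 s2^-1 s1 s2^-1.
Braid: s1 s2^-1 s1 s2^-1 on 3 strands, 4 crossings.
Writhe w = (#positive) - (#negative) = 2 - 2 = 0.
Enumerate smoothing states for the bracket polynomial. There are 2^4 = 16 states.
For each crossing: s=0 is the vertical smoothing, s=1 horizontal. Crossing k contributes A^(sign_k * (1 - 2*s_k)); loop factor d = -A^2 - A^-2.
  state 0000: A-exp=+0, loops=3, term = A^0 * d^2
  state 0001: A-exp=+2, loops=2, term = A^2 * d^1
  state 0010: A-exp=-2, loops=2, term = A^-2 * d^1
  state 0011: A-exp=+0, loops=1, term = A^0 * d^0
  state 0100: A-exp=+2, loops=2, term = A^2 * d^1
  state 0101: A-exp=+4, loops=3, term = A^4 * d^2
  state 0110: A-exp=+0, loops=1, term = A^0 * d^0
  state 0111: A-exp=+2, loops=2, term = A^2 * d^1
  state 1000: A-exp=-2, loops=2, term = A^-2 * d^1
  state 1001: A-exp=+0, loops=1, term = A^0 * d^0
  state 1010: A-exp=-4, loops=3, term = A^-4 * d^2
  state 1011: A-exp=-2, loops=2, term = A^-2 * d^1
  state 1100: A-exp=+0, loops=1, term = A^0 * d^0
  state 1101: A-exp=+2, loops=2, term = A^2 * d^1
  state 1110: A-exp=-2, loops=2, term = A^-2 * d^1
  state 1111: A-exp=+0, loops=1, term = A^0 * d^0
Collect the terms by A-exponent (count of states per loop number):
Powers of d = -A^2 - A^-2: d^2 = A^4 + 2 + A^-4.
  A^4 * (d^2) = A^8 + 2*A^4 + 1
  A^2 * (4*d) = -4*A^4 - 4
  A^0 * (5 + d^2) = A^4 + 7 + A^-4
  A^-2 * (4*d) = -4 - 4*A^-4
  A^-4 * (d^2) = 1 + 2*A^-4 + A^-8
Summing the groups: <K> = A^8 - A^4 + 1 - A^-4 + A^-8
Normalise by the writhe: (-A^3)^(-w) = (-A^3)^(0) = 1, so f(A) = 1 * <K> = A^8 - A^4 + 1 - A^-4 + A^-8.
Substitute A = t^(-1/4), i.e. A^e → t^(-e/4): V(t) = t^2 - t + 1 - t^-1 + t^-2

Answer: t^2 - t + 1 - t^-1 + t^-2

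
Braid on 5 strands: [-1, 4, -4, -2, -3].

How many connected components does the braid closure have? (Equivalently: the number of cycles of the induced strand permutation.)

Track the strand permutation on 5 strands, starting from identity.
  step 1: s1^-1 swaps positions 1,2 -> [2 1 3 4 5]
  step 2: s4 swaps positions 4,5 -> [2 1 3 5 4]
  step 3: s4^-1 swaps positions 4,5 -> [2 1 3 4 5]
  step 4: s2^-1 swaps positions 2,3 -> [2 3 1 4 5]
  step 5: s3^-1 swaps positions 3,4 -> [2 3 4 1 5]
Final permutation (position -> original strand): [2 3 4 1 5]
Closure components = cycle count of this permutation = 2.

Answer: 2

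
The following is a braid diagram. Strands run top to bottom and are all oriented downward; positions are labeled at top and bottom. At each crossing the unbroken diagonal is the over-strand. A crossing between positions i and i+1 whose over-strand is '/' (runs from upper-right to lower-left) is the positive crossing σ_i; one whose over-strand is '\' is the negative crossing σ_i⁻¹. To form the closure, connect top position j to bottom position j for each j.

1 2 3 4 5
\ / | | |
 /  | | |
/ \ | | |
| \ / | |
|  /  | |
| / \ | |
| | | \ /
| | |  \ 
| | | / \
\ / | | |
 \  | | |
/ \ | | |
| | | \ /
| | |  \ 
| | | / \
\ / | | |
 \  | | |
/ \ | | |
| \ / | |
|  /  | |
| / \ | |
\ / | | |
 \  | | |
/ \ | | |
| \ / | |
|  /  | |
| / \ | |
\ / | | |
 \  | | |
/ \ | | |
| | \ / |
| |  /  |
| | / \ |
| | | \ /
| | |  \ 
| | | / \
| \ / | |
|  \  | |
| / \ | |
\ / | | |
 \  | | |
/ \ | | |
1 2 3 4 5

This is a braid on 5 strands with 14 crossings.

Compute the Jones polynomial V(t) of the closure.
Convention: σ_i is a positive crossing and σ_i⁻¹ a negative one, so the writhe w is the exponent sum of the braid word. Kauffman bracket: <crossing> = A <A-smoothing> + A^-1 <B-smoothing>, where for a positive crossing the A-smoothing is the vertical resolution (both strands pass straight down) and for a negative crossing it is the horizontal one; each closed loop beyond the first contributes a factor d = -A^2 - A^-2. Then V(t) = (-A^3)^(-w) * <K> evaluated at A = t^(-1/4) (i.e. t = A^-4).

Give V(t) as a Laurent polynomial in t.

Reading the diagram top to bottom ('/'-over between positions i,i+1 = s_i, '\'-over = s_i^-1): braid word = s1 s2 s4^-1 s1^-1 s4^-1 s1^-1 s2 s1^-1 s2 s1^-1 s3 s4^-1 s2^-1 s1^-1.
The presented braid s1 s2 s4^-1 s1^-1 s4^-1 s1^-1 s2 s1^-1 s2 s1^-1 s3 s4^-1 s2^-1 s1^-1 on 5 strands reduces by inverse Markov moves (closure unchanged at each step):
  Deconjugate: the word is γ·β·γ⁻¹ with γ = s1 s2 (prefix) and γ⁻¹ = s2^-1 s1^-1 (suffix); strip both.
Reduced to β = s4^-1 s1^-1 s4^-1 s1^-1 s2 s1^-1 s2 s1^-1 s3 s4^-1 on 5 strands, 10 crossings.
Compute on β:
Braid: s4^-1 s1^-1 s4^-1 s1^-1 s2 s1^-1 s2 s1^-1 s3 s4^-1 on 5 strands, 10 crossings.
Writhe w = (#positive) - (#negative) = 3 - 7 = -4.
State-sum expansion of <K>. There are 2^10 = 1024 states.
Smooth each crossing (0=||, 1=⌣⌢); contribution A^(Σ sign_k(1-2s_k)) * d^(L-1).
Tabulate the states by total A-exponent and number of loops L (A-exp: L × count):
  A^10: L=8 ×1
  A^8: L=7 ×10
  A^6: L=6 ×45
  A^4: L=5 ×118, L=7 ×2
  A^2: L=4 ×195, L=6 ×15
  A^0: L=3 ×203, L=5 ×49
  A^-2: L=2 ×123, L=4 ×85, L=6 ×2
  A^-4: L=1 ×33, L=3 ×78, L=5 ×9
  A^-6: L=2 ×29, L=4 ×16
  A^-8: L=3 ×9, L=5 ×1
  A^-10: L=4 ×1
Each group contributes A^e * Σ count * d^(L-1):
Powers of d = -A^2 - A^-2: d^2 = A^4 + 2 + A^-4; d^3 = -A^6 - 3*A^2 - 3*A^-2 - A^-6; d^4 = A^8 + 4*A^4 + 6 + 4*A^-4 + A^-8; d^5 = -A^10 - 5*A^6 - 10*A^2 - 10*A^-2 - 5*A^-6 - A^-10; d^6 = A^12 + 6*A^8 + 15*A^4 + 20 + 15*A^-4 + 6*A^-8 + A^-12; d^7 = -A^14 - 7*A^10 - 21*A^6 - 35*A^2 - 35*A^-2 - 21*A^-6 - 7*A^-10 - A^-14.
  A^10 * (d^7) = -A^24 - 7*A^20 - 21*A^16 - 35*A^12 - 35*A^8 - 21*A^4 - 7 - A^-4
  A^8 * (10*d^6) = 10*A^20 + 60*A^16 + 150*A^12 + 200*A^8 + 150*A^4 + 60 + 10*A^-4
  A^6 * (45*d^5) = -45*A^16 - 225*A^12 - 450*A^8 - 450*A^4 - 225 - 45*A^-4
  A^4 * (118*d^4 + 2*d^6) = 2*A^16 + 130*A^12 + 502*A^8 + 748*A^4 + 502 + 130*A^-4 + 2*A^-8
  A^2 * (195*d^3 + 15*d^5) = -15*A^12 - 270*A^8 - 735*A^4 - 735 - 270*A^-4 - 15*A^-8
  A^0 * (203*d^2 + 49*d^4) = 49*A^8 + 399*A^4 + 700 + 399*A^-4 + 49*A^-8
  A^-2 * (123*d + 85*d^3 + 2*d^5) = -2*A^8 - 95*A^4 - 398 - 398*A^-4 - 95*A^-8 - 2*A^-12
  A^-4 * (33 + 78*d^2 + 9*d^4) = 9*A^4 + 114 + 243*A^-4 + 114*A^-8 + 9*A^-12
  A^-6 * (29*d + 16*d^3) = -16 - 77*A^-4 - 77*A^-8 - 16*A^-12
  A^-8 * (9*d^2 + d^4) = 1 + 13*A^-4 + 24*A^-8 + 13*A^-12 + A^-16
  A^-10 * (d^3) = -A^-4 - 3*A^-8 - 3*A^-12 - A^-16
Summing the groups: <K> = -A^24 + 3*A^20 - 4*A^16 + 5*A^12 - 6*A^8 + 5*A^4 - 4 + 3*A^-4 - A^-8 + A^-12
Normalise by the writhe: (-A^3)^(-w) = (-A^3)^(4) = A^12, so f(A) = A^12 * <K> = -A^36 + 3*A^32 - 4*A^28 + 5*A^24 - 6*A^20 + 5*A^16 - 4*A^12 + 3*A^8 - A^4 + 1.
Substitute A = t^(-1/4), i.e. A^e → t^(-e/4): V(t) = 1 - t^-1 + 3*t^-2 - 4*t^-3 + 5*t^-4 - 6*t^-5 + 5*t^-6 - 4*t^-7 + 3*t^-8 - t^-9

Answer: 1 - t^-1 + 3*t^-2 - 4*t^-3 + 5*t^-4 - 6*t^-5 + 5*t^-6 - 4*t^-7 + 3*t^-8 - t^-9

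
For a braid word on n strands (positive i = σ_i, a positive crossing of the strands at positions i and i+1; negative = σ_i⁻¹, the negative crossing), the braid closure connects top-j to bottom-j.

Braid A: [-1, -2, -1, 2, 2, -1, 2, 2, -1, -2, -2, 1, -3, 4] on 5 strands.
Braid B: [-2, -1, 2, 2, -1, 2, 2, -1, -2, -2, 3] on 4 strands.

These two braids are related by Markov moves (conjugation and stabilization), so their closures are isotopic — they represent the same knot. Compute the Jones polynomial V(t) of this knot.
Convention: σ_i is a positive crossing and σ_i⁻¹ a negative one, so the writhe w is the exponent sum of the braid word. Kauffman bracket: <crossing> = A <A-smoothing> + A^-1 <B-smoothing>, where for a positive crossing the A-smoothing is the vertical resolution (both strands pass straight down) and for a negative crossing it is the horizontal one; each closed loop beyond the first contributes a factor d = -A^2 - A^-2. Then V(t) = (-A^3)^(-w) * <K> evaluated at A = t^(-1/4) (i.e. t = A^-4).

Markov-equivalent braids have isotopic closures, hence identical knot invariants. Strip the Markov moves from each word to reach a common short braid β, then compute V(t) once on β.
Braid A: s1^-1 s2^-1 s1^-1 s2 s2 s1^-1 s2 s2 s1^-1 s2^-1 s2^-1 s1 s3^-1 s4 on 5 strands reduces by inverse Markov moves (closure unchanged at each step):
  Destabilize: the word has the form β·s4 where s4 occurs only as the final letter (β ∈ B_4); drop it and the last strand → 4 strands.
  Destabilize: the word has the form β·s3^-1 where s3^-1 occurs only as the final letter (β ∈ B_3); drop it and the last strand → 3 strands.
  Deconjugate: the word is γ·β·γ⁻¹ with γ = s1^-1 (prefix) and γ⁻¹ = s1 (suffix); strip both.
Reduced to β = s2^-1 s1^-1 s2 s2 s1^-1 s2 s2 s1^-1 s2^-1 s2^-1 on 3 strands, 10 crossings.
Braid B: s2^-1 s1^-1 s2 s2 s1^-1 s2 s2 s1^-1 s2^-1 s2^-1 s3 on 4 strands reduces by inverse Markov moves (closure unchanged at each step):
  Destabilize: the word has the form β·s3 where s3 occurs only as the final letter (β ∈ B_3); drop it and the last strand → 3 strands.
Reduced to β = s2^-1 s1^-1 s2 s2 s1^-1 s2 s2 s1^-1 s2^-1 s2^-1 on 3 strands, 10 crossings.
Both give the same β = s2^-1 s1^-1 s2 s2 s1^-1 s2 s2 s1^-1 s2^-1 s2^-1 on 3 strands, so one state sum suffices:
Braid: s2^-1 s1^-1 s2 s2 s1^-1 s2 s2 s1^-1 s2^-1 s2^-1 on 3 strands, 10 crossings.
Writhe w = (#positive) - (#negative) = 4 - 6 = -2.
State-sum expansion of <K>. There are 2^10 = 1024 states.
For each crossing: s=0 is the vertical smoothing, s=1 horizontal. Crossing k contributes A^(sign_k * (1 - 2*s_k)); loop factor d = -A^2 - A^-2.
Tabulate the states by total A-exponent and number of loops L (A-exp: L × count):
  A^10: L=5 ×1
  A^8: L=4 ×10
  A^6: L=3 ×39, L=5 ×6
  A^4: L=2 ×66, L=4 ×52, L=6 ×2
  A^2: L=1 ×45, L=3 ×124, L=5 ×41
  A^0: L=2 ×118, L=4 ×113, L=6 ×21
  A^-2: L=1 ×20, L=3 ×120, L=5 ×63, L=7 ×7
  A^-4: L=2 ×30, L=4 ×68, L=6 ×21, L=8 ×1
  A^-6: L=3 ×20, L=5 ×22, L=7 ×3
  A^-8: L=4 ×7, L=6 ×3
  A^-10: L=5 ×1
Each group contributes A^e * Σ count * d^(L-1):
Powers of d = -A^2 - A^-2: d^2 = A^4 + 2 + A^-4; d^3 = -A^6 - 3*A^2 - 3*A^-2 - A^-6; d^4 = A^8 + 4*A^4 + 6 + 4*A^-4 + A^-8; d^5 = -A^10 - 5*A^6 - 10*A^2 - 10*A^-2 - 5*A^-6 - A^-10; d^6 = A^12 + 6*A^8 + 15*A^4 + 20 + 15*A^-4 + 6*A^-8 + A^-12; d^7 = -A^14 - 7*A^10 - 21*A^6 - 35*A^2 - 35*A^-2 - 21*A^-6 - 7*A^-10 - A^-14.
  A^10 * (d^4) = A^18 + 4*A^14 + 6*A^10 + 4*A^6 + A^2
  A^8 * (10*d^3) = -10*A^14 - 30*A^10 - 30*A^6 - 10*A^2
  A^6 * (39*d^2 + 6*d^4) = 6*A^14 + 63*A^10 + 114*A^6 + 63*A^2 + 6*A^-2
  A^4 * (66*d + 52*d^3 + 2*d^5) = -2*A^14 - 62*A^10 - 242*A^6 - 242*A^2 - 62*A^-2 - 2*A^-6
  A^2 * (45 + 124*d^2 + 41*d^4) = 41*A^10 + 288*A^6 + 539*A^2 + 288*A^-2 + 41*A^-6
  A^0 * (118*d + 113*d^3 + 21*d^5) = -21*A^10 - 218*A^6 - 667*A^2 - 667*A^-2 - 218*A^-6 - 21*A^-10
  A^-2 * (20 + 120*d^2 + 63*d^4 + 7*d^6) = 7*A^10 + 105*A^6 + 477*A^2 + 778*A^-2 + 477*A^-6 + 105*A^-10 + 7*A^-14
  A^-4 * (30*d + 68*d^3 + 21*d^5 + d^7) = -A^10 - 28*A^6 - 194*A^2 - 479*A^-2 - 479*A^-6 - 194*A^-10 - 28*A^-14 - A^-18
  A^-6 * (20*d^2 + 22*d^4 + 3*d^6) = 3*A^6 + 40*A^2 + 153*A^-2 + 232*A^-6 + 153*A^-10 + 40*A^-14 + 3*A^-18
  A^-8 * (7*d^3 + 3*d^5) = -3*A^2 - 22*A^-2 - 51*A^-6 - 51*A^-10 - 22*A^-14 - 3*A^-18
  A^-10 * (d^4) = A^-2 + 4*A^-6 + 6*A^-10 + 4*A^-14 + A^-18
Summing the groups: <K> = A^18 - 2*A^14 + 3*A^10 - 4*A^6 + 4*A^2 - 4*A^-2 + 4*A^-6 - 2*A^-10 + A^-14
Normalise by the writhe: (-A^3)^(-w) = (-A^3)^(2) = A^6, so f(A) = A^6 * <K> = A^24 - 2*A^20 + 3*A^16 - 4*A^12 + 4*A^8 - 4*A^4 + 4 - 2*A^-4 + A^-8.
Substitute A = t^(-1/4), i.e. A^e → t^(-e/4): V(t) = t^2 - 2*t + 4 - 4*t^-1 + 4*t^-2 - 4*t^-3 + 3*t^-4 - 2*t^-5 + t^-6

Answer: t^2 - 2*t + 4 - 4*t^-1 + 4*t^-2 - 4*t^-3 + 3*t^-4 - 2*t^-5 + t^-6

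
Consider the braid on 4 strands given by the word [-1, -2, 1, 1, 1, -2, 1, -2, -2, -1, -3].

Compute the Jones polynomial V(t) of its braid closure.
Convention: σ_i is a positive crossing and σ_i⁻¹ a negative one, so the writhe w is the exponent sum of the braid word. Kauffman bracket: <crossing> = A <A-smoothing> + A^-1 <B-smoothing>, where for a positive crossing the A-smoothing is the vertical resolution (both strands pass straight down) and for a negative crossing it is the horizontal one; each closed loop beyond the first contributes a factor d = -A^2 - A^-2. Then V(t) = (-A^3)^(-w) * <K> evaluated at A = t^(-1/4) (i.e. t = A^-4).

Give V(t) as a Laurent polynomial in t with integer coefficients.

t^2 - 2*t + 3 - 3*t^-1 + 4*t^-2 - 3*t^-3 + 2*t^-4 - 2*t^-5 + t^-6

Derivation:
The presented braid s1^-1 s2^-1 s1 s1 s1 s2^-1 s1 s2^-1 s2^-1 s1^-1 s3^-1 on 4 strands reduces by inverse Markov moves (closure unchanged at each step):
  Destabilize: the word has the form β·s3^-1 where s3^-1 occurs only as the final letter (β ∈ B_3); drop it and the last strand → 3 strands.
Reduced to β = s1^-1 s2^-1 s1 s1 s1 s2^-1 s1 s2^-1 s2^-1 s1^-1 on 3 strands, 10 crossings.
Compute on β:
Braid: s1^-1 s2^-1 s1 s1 s1 s2^-1 s1 s2^-1 s2^-1 s1^-1 on 3 strands, 10 crossings.
Writhe w = (#positive) - (#negative) = 4 - 6 = -2.
Computing the Kauffman bracket via state sum. There are 2^10 = 1024 states.
Each crossing splits two ways (0=vertical, 1=horizontal). The state's weight is A^(#A-smoothings - #B-smoothings) * d^(loops - 1).
Tabulate the states by total A-exponent and number of loops L (A-exp: L × count):
  A^10: L=5 ×1
  A^8: L=4 ×10
  A^6: L=3 ×38, L=5 ×7
  A^4: L=2 ×67, L=4 ×49, L=6 ×4
  A^2: L=1 ×46, L=3 ×130, L=5 ×33, L=7 ×1
  A^0: L=2 ×131, L=4 ×110, L=6 ×11
  A^-2: L=1 ×25, L=3 ×133, L=5 ×51, L=7 ×1
  A^-4: L=2 ×37, L=4 ×72, L=6 ×11
  A^-6: L=3 ×25, L=5 ×19, L=7 ×1
  A^-8: L=4 ×8, L=6 ×2
  A^-10: L=5 ×1
Each group contributes A^e * Σ count * d^(L-1):
Powers of d = -A^2 - A^-2: d^2 = A^4 + 2 + A^-4; d^3 = -A^6 - 3*A^2 - 3*A^-2 - A^-6; d^4 = A^8 + 4*A^4 + 6 + 4*A^-4 + A^-8; d^5 = -A^10 - 5*A^6 - 10*A^2 - 10*A^-2 - 5*A^-6 - A^-10; d^6 = A^12 + 6*A^8 + 15*A^4 + 20 + 15*A^-4 + 6*A^-8 + A^-12.
  A^10 * (d^4) = A^18 + 4*A^14 + 6*A^10 + 4*A^6 + A^2
  A^8 * (10*d^3) = -10*A^14 - 30*A^10 - 30*A^6 - 10*A^2
  A^6 * (38*d^2 + 7*d^4) = 7*A^14 + 66*A^10 + 118*A^6 + 66*A^2 + 7*A^-2
  A^4 * (67*d + 49*d^3 + 4*d^5) = -4*A^14 - 69*A^10 - 254*A^6 - 254*A^2 - 69*A^-2 - 4*A^-6
  A^2 * (46 + 130*d^2 + 33*d^4 + d^6) = A^14 + 39*A^10 + 277*A^6 + 524*A^2 + 277*A^-2 + 39*A^-6 + A^-10
  A^0 * (131*d + 110*d^3 + 11*d^5) = -11*A^10 - 165*A^6 - 571*A^2 - 571*A^-2 - 165*A^-6 - 11*A^-10
  A^-2 * (25 + 133*d^2 + 51*d^4 + d^6) = A^10 + 57*A^6 + 352*A^2 + 617*A^-2 + 352*A^-6 + 57*A^-10 + A^-14
  A^-4 * (37*d + 72*d^3 + 11*d^5) = -11*A^6 - 127*A^2 - 363*A^-2 - 363*A^-6 - 127*A^-10 - 11*A^-14
  A^-6 * (25*d^2 + 19*d^4 + d^6) = A^6 + 25*A^2 + 116*A^-2 + 184*A^-6 + 116*A^-10 + 25*A^-14 + A^-18
  A^-8 * (8*d^3 + 2*d^5) = -2*A^2 - 18*A^-2 - 44*A^-6 - 44*A^-10 - 18*A^-14 - 2*A^-18
  A^-10 * (d^4) = A^-2 + 4*A^-6 + 6*A^-10 + 4*A^-14 + A^-18
Summing the groups: <K> = A^18 - 2*A^14 + 2*A^10 - 3*A^6 + 4*A^2 - 3*A^-2 + 3*A^-6 - 2*A^-10 + A^-14
Normalise by the writhe: (-A^3)^(-w) = (-A^3)^(2) = A^6, so f(A) = A^6 * <K> = A^24 - 2*A^20 + 2*A^16 - 3*A^12 + 4*A^8 - 3*A^4 + 3 - 2*A^-4 + A^-8.
Substitute A = t^(-1/4), i.e. A^e → t^(-e/4): V(t) = t^2 - 2*t + 3 - 3*t^-1 + 4*t^-2 - 3*t^-3 + 2*t^-4 - 2*t^-5 + t^-6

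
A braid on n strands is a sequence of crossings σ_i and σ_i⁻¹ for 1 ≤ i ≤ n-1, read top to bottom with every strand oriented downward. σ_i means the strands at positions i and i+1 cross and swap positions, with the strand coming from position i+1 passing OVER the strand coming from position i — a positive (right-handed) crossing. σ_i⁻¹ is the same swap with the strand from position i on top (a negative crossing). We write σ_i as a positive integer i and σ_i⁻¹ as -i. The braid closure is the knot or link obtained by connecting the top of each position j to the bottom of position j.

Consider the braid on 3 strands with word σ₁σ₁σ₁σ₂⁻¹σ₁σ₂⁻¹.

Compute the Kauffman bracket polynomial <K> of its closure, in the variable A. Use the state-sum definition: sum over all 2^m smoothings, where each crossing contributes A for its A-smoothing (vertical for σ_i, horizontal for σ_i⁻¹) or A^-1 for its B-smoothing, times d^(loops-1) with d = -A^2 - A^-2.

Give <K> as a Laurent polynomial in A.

A^10 - A^6 + 2*A^2 - 2*A^-2 + 2*A^-6 - 2*A^-10 + A^-14

Derivation:
Braid: s1 s1 s1 s2^-1 s1 s2^-1 on 3 strands, 6 crossings.
Writhe w = (#positive) - (#negative) = 4 - 2 = 2.
Enumerate smoothing states for the bracket polynomial. There are 2^6 = 64 states.
Each crossing splits two ways (0=vertical, 1=horizontal). The state's weight is A^(#A-smoothings - #B-smoothings) * d^(loops - 1).
Tabulate the states by total A-exponent and number of loops L (A-exp: L × count):
  A^6: L=3 ×1
  A^4: L=2 ×6
  A^2: L=1 ×11, L=3 ×4
  A^0: L=2 ×19, L=4 ×1
  A^-2: L=3 ×15
  A^-4: L=4 ×6
  A^-6: L=5 ×1
Each group contributes A^e * Σ count * d^(L-1):
Powers of d = -A^2 - A^-2: d^2 = A^4 + 2 + A^-4; d^3 = -A^6 - 3*A^2 - 3*A^-2 - A^-6; d^4 = A^8 + 4*A^4 + 6 + 4*A^-4 + A^-8.
  A^6 * (d^2) = A^10 + 2*A^6 + A^2
  A^4 * (6*d) = -6*A^6 - 6*A^2
  A^2 * (11 + 4*d^2) = 4*A^6 + 19*A^2 + 4*A^-2
  A^0 * (19*d + d^3) = -A^6 - 22*A^2 - 22*A^-2 - A^-6
  A^-2 * (15*d^2) = 15*A^2 + 30*A^-2 + 15*A^-6
  A^-4 * (6*d^3) = -6*A^2 - 18*A^-2 - 18*A^-6 - 6*A^-10
  A^-6 * (d^4) = A^2 + 4*A^-2 + 6*A^-6 + 4*A^-10 + A^-14
Summing the groups: <K> = A^10 - A^6 + 2*A^2 - 2*A^-2 + 2*A^-6 - 2*A^-10 + A^-14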